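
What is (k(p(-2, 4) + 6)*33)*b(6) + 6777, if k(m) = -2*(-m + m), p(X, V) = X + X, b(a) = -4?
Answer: 6777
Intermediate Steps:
p(X, V) = 2*X
k(m) = 0 (k(m) = -2*0 = 0)
(k(p(-2, 4) + 6)*33)*b(6) + 6777 = (0*33)*(-4) + 6777 = 0*(-4) + 6777 = 0 + 6777 = 6777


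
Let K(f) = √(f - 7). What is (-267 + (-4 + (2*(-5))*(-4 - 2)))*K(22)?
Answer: -211*√15 ≈ -817.20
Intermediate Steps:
K(f) = √(-7 + f)
(-267 + (-4 + (2*(-5))*(-4 - 2)))*K(22) = (-267 + (-4 + (2*(-5))*(-4 - 2)))*√(-7 + 22) = (-267 + (-4 - 10*(-6)))*√15 = (-267 + (-4 + 60))*√15 = (-267 + 56)*√15 = -211*√15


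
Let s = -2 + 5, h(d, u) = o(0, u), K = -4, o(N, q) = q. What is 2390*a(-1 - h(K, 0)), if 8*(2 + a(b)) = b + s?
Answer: -8365/2 ≈ -4182.5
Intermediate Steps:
h(d, u) = u
s = 3
a(b) = -13/8 + b/8 (a(b) = -2 + (b + 3)/8 = -2 + (3 + b)/8 = -2 + (3/8 + b/8) = -13/8 + b/8)
2390*a(-1 - h(K, 0)) = 2390*(-13/8 + (-1 - 1*0)/8) = 2390*(-13/8 + (-1 + 0)/8) = 2390*(-13/8 + (⅛)*(-1)) = 2390*(-13/8 - ⅛) = 2390*(-7/4) = -8365/2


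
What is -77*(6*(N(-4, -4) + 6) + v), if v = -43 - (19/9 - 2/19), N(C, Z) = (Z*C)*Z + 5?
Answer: 4779698/171 ≈ 27951.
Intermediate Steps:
N(C, Z) = 5 + C*Z² (N(C, Z) = (C*Z)*Z + 5 = C*Z² + 5 = 5 + C*Z²)
v = -7696/171 (v = -43 - (19*(⅑) - 2*1/19) = -43 - (19/9 - 2/19) = -43 - 1*343/171 = -43 - 343/171 = -7696/171 ≈ -45.006)
-77*(6*(N(-4, -4) + 6) + v) = -77*(6*((5 - 4*(-4)²) + 6) - 7696/171) = -77*(6*((5 - 4*16) + 6) - 7696/171) = -77*(6*((5 - 64) + 6) - 7696/171) = -77*(6*(-59 + 6) - 7696/171) = -77*(6*(-53) - 7696/171) = -77*(-318 - 7696/171) = -77*(-62074/171) = 4779698/171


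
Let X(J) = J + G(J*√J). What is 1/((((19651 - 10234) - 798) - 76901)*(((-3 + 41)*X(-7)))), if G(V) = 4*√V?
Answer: 1/682410308 - 4*I*√7/1194218039 + 7^(¾)*√(-I)/1194218039 - 16*I*7^(¼)*√(-I)/1194218039 ≈ -1.1396e-8 - 2.682e-8*I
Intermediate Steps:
X(J) = J + 4*√(J^(3/2)) (X(J) = J + 4*√(J*√J) = J + 4*√(J^(3/2)))
1/((((19651 - 10234) - 798) - 76901)*(((-3 + 41)*X(-7)))) = 1/((((19651 - 10234) - 798) - 76901)*(((-3 + 41)*(-7 + 4*√((-7)^(3/2)))))) = 1/(((9417 - 798) - 76901)*((38*(-7 + 4*√(-7*I*√7))))) = 1/((8619 - 76901)*((38*(-7 + 4*(7^(¾)*√(-I)))))) = 1/((-68282)*((38*(-7 + 4*7^(¾)*√(-I))))) = -1/(68282*(-266 + 152*7^(¾)*√(-I)))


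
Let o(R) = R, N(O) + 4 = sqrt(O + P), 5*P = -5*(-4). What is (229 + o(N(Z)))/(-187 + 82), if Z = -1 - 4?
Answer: -15/7 - I/105 ≈ -2.1429 - 0.0095238*I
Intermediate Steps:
P = 4 (P = (-5*(-4))/5 = (1/5)*20 = 4)
Z = -5
N(O) = -4 + sqrt(4 + O) (N(O) = -4 + sqrt(O + 4) = -4 + sqrt(4 + O))
(229 + o(N(Z)))/(-187 + 82) = (229 + (-4 + sqrt(4 - 5)))/(-187 + 82) = (229 + (-4 + sqrt(-1)))/(-105) = (229 + (-4 + I))*(-1/105) = (225 + I)*(-1/105) = -15/7 - I/105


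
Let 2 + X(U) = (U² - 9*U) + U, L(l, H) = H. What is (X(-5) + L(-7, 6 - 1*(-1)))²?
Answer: 4900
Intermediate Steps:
X(U) = -2 + U² - 8*U (X(U) = -2 + ((U² - 9*U) + U) = -2 + (U² - 8*U) = -2 + U² - 8*U)
(X(-5) + L(-7, 6 - 1*(-1)))² = ((-2 + (-5)² - 8*(-5)) + (6 - 1*(-1)))² = ((-2 + 25 + 40) + (6 + 1))² = (63 + 7)² = 70² = 4900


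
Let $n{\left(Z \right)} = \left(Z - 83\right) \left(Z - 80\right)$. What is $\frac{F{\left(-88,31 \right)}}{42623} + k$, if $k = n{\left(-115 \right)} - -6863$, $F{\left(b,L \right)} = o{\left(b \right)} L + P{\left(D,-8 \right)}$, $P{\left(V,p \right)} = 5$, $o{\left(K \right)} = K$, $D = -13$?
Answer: $\frac{276884708}{6089} \approx 45473.0$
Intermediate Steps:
$F{\left(b,L \right)} = 5 + L b$ ($F{\left(b,L \right)} = b L + 5 = L b + 5 = 5 + L b$)
$n{\left(Z \right)} = \left(-83 + Z\right) \left(-80 + Z\right)$
$k = 45473$ ($k = \left(6640 + \left(-115\right)^{2} - -18745\right) - -6863 = \left(6640 + 13225 + 18745\right) + 6863 = 38610 + 6863 = 45473$)
$\frac{F{\left(-88,31 \right)}}{42623} + k = \frac{5 + 31 \left(-88\right)}{42623} + 45473 = \left(5 - 2728\right) \frac{1}{42623} + 45473 = \left(-2723\right) \frac{1}{42623} + 45473 = - \frac{389}{6089} + 45473 = \frac{276884708}{6089}$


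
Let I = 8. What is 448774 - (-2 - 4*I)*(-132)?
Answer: 444286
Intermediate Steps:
448774 - (-2 - 4*I)*(-132) = 448774 - (-2 - 4*8)*(-132) = 448774 - (-2 - 32)*(-132) = 448774 - (-34)*(-132) = 448774 - 1*4488 = 448774 - 4488 = 444286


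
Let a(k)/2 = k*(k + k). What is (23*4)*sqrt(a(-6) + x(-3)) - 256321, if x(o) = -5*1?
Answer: -256321 + 92*sqrt(139) ≈ -2.5524e+5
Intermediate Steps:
a(k) = 4*k**2 (a(k) = 2*(k*(k + k)) = 2*(k*(2*k)) = 2*(2*k**2) = 4*k**2)
x(o) = -5
(23*4)*sqrt(a(-6) + x(-3)) - 256321 = (23*4)*sqrt(4*(-6)**2 - 5) - 256321 = 92*sqrt(4*36 - 5) - 256321 = 92*sqrt(144 - 5) - 256321 = 92*sqrt(139) - 256321 = -256321 + 92*sqrt(139)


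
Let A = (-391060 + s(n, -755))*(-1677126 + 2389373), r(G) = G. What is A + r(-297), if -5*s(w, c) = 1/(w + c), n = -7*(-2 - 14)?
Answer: -895478167743908/3215 ≈ -2.7853e+11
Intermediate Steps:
n = 112 (n = -7*(-16) = 112)
s(w, c) = -1/(5*(c + w)) (s(w, c) = -1/(5*(w + c)) = -1/(5*(c + w)))
A = -895478166789053/3215 (A = (-391060 - 1/(5*(-755) + 5*112))*(-1677126 + 2389373) = (-391060 - 1/(-3775 + 560))*712247 = (-391060 - 1/(-3215))*712247 = (-391060 - 1*(-1/3215))*712247 = (-391060 + 1/3215)*712247 = -1257257899/3215*712247 = -895478166789053/3215 ≈ -2.7853e+11)
A + r(-297) = -895478166789053/3215 - 297 = -895478167743908/3215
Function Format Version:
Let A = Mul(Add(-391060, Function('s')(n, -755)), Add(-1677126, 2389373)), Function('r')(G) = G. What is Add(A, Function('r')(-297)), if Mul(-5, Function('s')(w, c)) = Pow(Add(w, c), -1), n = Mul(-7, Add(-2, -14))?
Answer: Rational(-895478167743908, 3215) ≈ -2.7853e+11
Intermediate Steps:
n = 112 (n = Mul(-7, -16) = 112)
Function('s')(w, c) = Mul(Rational(-1, 5), Pow(Add(c, w), -1)) (Function('s')(w, c) = Mul(Rational(-1, 5), Pow(Add(w, c), -1)) = Mul(Rational(-1, 5), Pow(Add(c, w), -1)))
A = Rational(-895478166789053, 3215) (A = Mul(Add(-391060, Mul(-1, Pow(Add(Mul(5, -755), Mul(5, 112)), -1))), Add(-1677126, 2389373)) = Mul(Add(-391060, Mul(-1, Pow(Add(-3775, 560), -1))), 712247) = Mul(Add(-391060, Mul(-1, Pow(-3215, -1))), 712247) = Mul(Add(-391060, Mul(-1, Rational(-1, 3215))), 712247) = Mul(Add(-391060, Rational(1, 3215)), 712247) = Mul(Rational(-1257257899, 3215), 712247) = Rational(-895478166789053, 3215) ≈ -2.7853e+11)
Add(A, Function('r')(-297)) = Add(Rational(-895478166789053, 3215), -297) = Rational(-895478167743908, 3215)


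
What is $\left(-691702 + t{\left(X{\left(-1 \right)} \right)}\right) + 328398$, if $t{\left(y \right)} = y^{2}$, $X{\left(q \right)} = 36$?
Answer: $-362008$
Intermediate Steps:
$\left(-691702 + t{\left(X{\left(-1 \right)} \right)}\right) + 328398 = \left(-691702 + 36^{2}\right) + 328398 = \left(-691702 + 1296\right) + 328398 = -690406 + 328398 = -362008$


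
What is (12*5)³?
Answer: 216000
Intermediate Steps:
(12*5)³ = 60³ = 216000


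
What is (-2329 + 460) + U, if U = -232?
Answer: -2101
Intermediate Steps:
(-2329 + 460) + U = (-2329 + 460) - 232 = -1869 - 232 = -2101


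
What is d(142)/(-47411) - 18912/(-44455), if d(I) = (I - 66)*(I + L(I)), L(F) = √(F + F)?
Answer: 416878472/2107656005 - 152*√71/47411 ≈ 0.17078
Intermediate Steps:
L(F) = √2*√F (L(F) = √(2*F) = √2*√F)
d(I) = (-66 + I)*(I + √2*√I) (d(I) = (I - 66)*(I + √2*√I) = (-66 + I)*(I + √2*√I))
d(142)/(-47411) - 18912/(-44455) = (142² - 66*142 + √2*142^(3/2) - 66*√2*√142)/(-47411) - 18912/(-44455) = (20164 - 9372 + √2*(142*√142) - 132*√71)*(-1/47411) - 18912*(-1/44455) = (20164 - 9372 + 284*√71 - 132*√71)*(-1/47411) + 18912/44455 = (10792 + 152*√71)*(-1/47411) + 18912/44455 = (-10792/47411 - 152*√71/47411) + 18912/44455 = 416878472/2107656005 - 152*√71/47411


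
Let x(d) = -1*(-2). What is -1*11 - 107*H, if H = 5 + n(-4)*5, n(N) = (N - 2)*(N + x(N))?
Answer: -6966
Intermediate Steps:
x(d) = 2
n(N) = (-2 + N)*(2 + N) (n(N) = (N - 2)*(N + 2) = (-2 + N)*(2 + N))
H = 65 (H = 5 + (-4 + (-4)²)*5 = 5 + (-4 + 16)*5 = 5 + 12*5 = 5 + 60 = 65)
-1*11 - 107*H = -1*11 - 107*65 = -11 - 6955 = -6966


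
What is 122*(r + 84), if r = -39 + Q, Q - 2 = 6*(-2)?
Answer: 4270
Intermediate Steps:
Q = -10 (Q = 2 + 6*(-2) = 2 - 12 = -10)
r = -49 (r = -39 - 10 = -49)
122*(r + 84) = 122*(-49 + 84) = 122*35 = 4270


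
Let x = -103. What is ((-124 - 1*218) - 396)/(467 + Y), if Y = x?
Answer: -369/182 ≈ -2.0275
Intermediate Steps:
Y = -103
((-124 - 1*218) - 396)/(467 + Y) = ((-124 - 1*218) - 396)/(467 - 103) = ((-124 - 218) - 396)/364 = (-342 - 396)/364 = (1/364)*(-738) = -369/182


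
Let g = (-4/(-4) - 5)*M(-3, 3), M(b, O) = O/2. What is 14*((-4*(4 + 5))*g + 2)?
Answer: 3052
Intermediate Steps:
M(b, O) = O/2 (M(b, O) = O*(½) = O/2)
g = -6 (g = (-4/(-4) - 5)*((½)*3) = (-4*(-¼) - 5)*(3/2) = (1 - 5)*(3/2) = -4*3/2 = -6)
14*((-4*(4 + 5))*g + 2) = 14*(-4*(4 + 5)*(-6) + 2) = 14*(-4*9*(-6) + 2) = 14*(-36*(-6) + 2) = 14*(216 + 2) = 14*218 = 3052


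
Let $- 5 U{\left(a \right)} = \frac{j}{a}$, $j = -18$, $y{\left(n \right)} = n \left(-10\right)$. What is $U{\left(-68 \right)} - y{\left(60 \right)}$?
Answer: $\frac{101991}{170} \approx 599.95$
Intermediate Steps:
$y{\left(n \right)} = - 10 n$
$U{\left(a \right)} = \frac{18}{5 a}$ ($U{\left(a \right)} = - \frac{\left(-18\right) \frac{1}{a}}{5} = \frac{18}{5 a}$)
$U{\left(-68 \right)} - y{\left(60 \right)} = \frac{18}{5 \left(-68\right)} - \left(-10\right) 60 = \frac{18}{5} \left(- \frac{1}{68}\right) - -600 = - \frac{9}{170} + 600 = \frac{101991}{170}$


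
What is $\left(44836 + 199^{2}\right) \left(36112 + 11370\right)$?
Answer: $4009237634$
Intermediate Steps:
$\left(44836 + 199^{2}\right) \left(36112 + 11370\right) = \left(44836 + 39601\right) 47482 = 84437 \cdot 47482 = 4009237634$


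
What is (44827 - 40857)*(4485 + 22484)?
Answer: 107066930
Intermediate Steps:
(44827 - 40857)*(4485 + 22484) = 3970*26969 = 107066930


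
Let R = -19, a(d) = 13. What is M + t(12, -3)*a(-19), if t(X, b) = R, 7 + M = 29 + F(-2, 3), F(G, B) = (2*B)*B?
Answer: -207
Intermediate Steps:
F(G, B) = 2*B²
M = 40 (M = -7 + (29 + 2*3²) = -7 + (29 + 2*9) = -7 + (29 + 18) = -7 + 47 = 40)
t(X, b) = -19
M + t(12, -3)*a(-19) = 40 - 19*13 = 40 - 247 = -207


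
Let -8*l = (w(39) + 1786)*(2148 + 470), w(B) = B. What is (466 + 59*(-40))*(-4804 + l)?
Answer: 2280509527/2 ≈ 1.1403e+9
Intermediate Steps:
l = -2388925/4 (l = -(39 + 1786)*(2148 + 470)/8 = -1825*2618/8 = -⅛*4777850 = -2388925/4 ≈ -5.9723e+5)
(466 + 59*(-40))*(-4804 + l) = (466 + 59*(-40))*(-4804 - 2388925/4) = (466 - 2360)*(-2408141/4) = -1894*(-2408141/4) = 2280509527/2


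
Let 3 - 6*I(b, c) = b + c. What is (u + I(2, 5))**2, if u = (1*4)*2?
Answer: 484/9 ≈ 53.778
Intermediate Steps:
I(b, c) = 1/2 - b/6 - c/6 (I(b, c) = 1/2 - (b + c)/6 = 1/2 + (-b/6 - c/6) = 1/2 - b/6 - c/6)
u = 8 (u = 4*2 = 8)
(u + I(2, 5))**2 = (8 + (1/2 - 1/6*2 - 1/6*5))**2 = (8 + (1/2 - 1/3 - 5/6))**2 = (8 - 2/3)**2 = (22/3)**2 = 484/9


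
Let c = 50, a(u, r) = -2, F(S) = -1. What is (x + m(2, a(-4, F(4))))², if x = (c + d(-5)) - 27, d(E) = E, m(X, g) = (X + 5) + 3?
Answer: 784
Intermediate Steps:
m(X, g) = 8 + X (m(X, g) = (5 + X) + 3 = 8 + X)
x = 18 (x = (50 - 5) - 27 = 45 - 27 = 18)
(x + m(2, a(-4, F(4))))² = (18 + (8 + 2))² = (18 + 10)² = 28² = 784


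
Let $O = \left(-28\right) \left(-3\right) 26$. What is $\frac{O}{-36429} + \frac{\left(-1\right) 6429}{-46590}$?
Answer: $\frac{14716609}{188580790} \approx 0.078039$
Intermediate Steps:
$O = 2184$ ($O = 84 \cdot 26 = 2184$)
$\frac{O}{-36429} + \frac{\left(-1\right) 6429}{-46590} = \frac{2184}{-36429} + \frac{\left(-1\right) 6429}{-46590} = 2184 \left(- \frac{1}{36429}\right) - - \frac{2143}{15530} = - \frac{728}{12143} + \frac{2143}{15530} = \frac{14716609}{188580790}$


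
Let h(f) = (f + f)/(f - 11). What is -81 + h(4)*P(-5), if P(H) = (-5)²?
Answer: -767/7 ≈ -109.57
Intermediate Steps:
P(H) = 25
h(f) = 2*f/(-11 + f) (h(f) = (2*f)/(-11 + f) = 2*f/(-11 + f))
-81 + h(4)*P(-5) = -81 + (2*4/(-11 + 4))*25 = -81 + (2*4/(-7))*25 = -81 + (2*4*(-⅐))*25 = -81 - 8/7*25 = -81 - 200/7 = -767/7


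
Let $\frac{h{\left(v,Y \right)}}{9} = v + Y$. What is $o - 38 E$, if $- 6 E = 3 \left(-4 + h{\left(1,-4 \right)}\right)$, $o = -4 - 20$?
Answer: $-613$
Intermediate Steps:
$h{\left(v,Y \right)} = 9 Y + 9 v$ ($h{\left(v,Y \right)} = 9 \left(v + Y\right) = 9 \left(Y + v\right) = 9 Y + 9 v$)
$o = -24$ ($o = -4 - 20 = -24$)
$E = \frac{31}{2}$ ($E = - \frac{3 \left(-4 + \left(9 \left(-4\right) + 9 \cdot 1\right)\right)}{6} = - \frac{3 \left(-4 + \left(-36 + 9\right)\right)}{6} = - \frac{3 \left(-4 - 27\right)}{6} = - \frac{3 \left(-31\right)}{6} = \left(- \frac{1}{6}\right) \left(-93\right) = \frac{31}{2} \approx 15.5$)
$o - 38 E = -24 - 589 = -613$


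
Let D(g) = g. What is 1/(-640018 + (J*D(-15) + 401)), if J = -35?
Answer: -1/639092 ≈ -1.5647e-6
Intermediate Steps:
1/(-640018 + (J*D(-15) + 401)) = 1/(-640018 + (-35*(-15) + 401)) = 1/(-640018 + (525 + 401)) = 1/(-640018 + 926) = 1/(-639092) = -1/639092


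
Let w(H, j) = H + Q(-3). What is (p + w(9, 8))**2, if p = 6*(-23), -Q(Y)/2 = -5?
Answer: 14161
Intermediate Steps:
Q(Y) = 10 (Q(Y) = -2*(-5) = 10)
p = -138
w(H, j) = 10 + H (w(H, j) = H + 10 = 10 + H)
(p + w(9, 8))**2 = (-138 + (10 + 9))**2 = (-138 + 19)**2 = (-119)**2 = 14161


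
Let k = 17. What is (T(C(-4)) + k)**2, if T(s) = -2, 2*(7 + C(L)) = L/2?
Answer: 225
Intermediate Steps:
C(L) = -7 + L/4 (C(L) = -7 + (L/2)/2 = -7 + L/4)
(T(C(-4)) + k)**2 = (-2 + 17)**2 = 15**2 = 225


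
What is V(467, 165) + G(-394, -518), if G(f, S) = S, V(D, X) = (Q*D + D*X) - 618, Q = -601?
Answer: -204748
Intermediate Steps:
V(D, X) = -618 - 601*D + D*X (V(D, X) = (-601*D + D*X) - 618 = -618 - 601*D + D*X)
V(467, 165) + G(-394, -518) = (-618 - 601*467 + 467*165) - 518 = (-618 - 280667 + 77055) - 518 = -204230 - 518 = -204748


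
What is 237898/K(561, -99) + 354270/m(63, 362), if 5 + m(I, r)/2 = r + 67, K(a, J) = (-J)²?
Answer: 1836968887/4155624 ≈ 442.04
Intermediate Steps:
K(a, J) = J²
m(I, r) = 124 + 2*r (m(I, r) = -10 + 2*(r + 67) = -10 + 2*(67 + r) = -10 + (134 + 2*r) = 124 + 2*r)
237898/K(561, -99) + 354270/m(63, 362) = 237898/((-99)²) + 354270/(124 + 2*362) = 237898/9801 + 354270/(124 + 724) = 237898*(1/9801) + 354270/848 = 237898/9801 + 354270*(1/848) = 237898/9801 + 177135/424 = 1836968887/4155624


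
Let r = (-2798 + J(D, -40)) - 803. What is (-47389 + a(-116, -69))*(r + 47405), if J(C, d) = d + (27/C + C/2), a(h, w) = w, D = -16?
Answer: -16611937301/8 ≈ -2.0765e+9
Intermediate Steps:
J(C, d) = d + C/2 + 27/C (J(C, d) = d + (27/C + C*(½)) = d + (27/C + C/2) = d + (C/2 + 27/C) = d + C/2 + 27/C)
r = -58411/16 (r = (-2798 + (-40 + (½)*(-16) + 27/(-16))) - 803 = (-2798 + (-40 - 8 + 27*(-1/16))) - 803 = (-2798 + (-40 - 8 - 27/16)) - 803 = (-2798 - 795/16) - 803 = -45563/16 - 803 = -58411/16 ≈ -3650.7)
(-47389 + a(-116, -69))*(r + 47405) = (-47389 - 69)*(-58411/16 + 47405) = -47458*700069/16 = -16611937301/8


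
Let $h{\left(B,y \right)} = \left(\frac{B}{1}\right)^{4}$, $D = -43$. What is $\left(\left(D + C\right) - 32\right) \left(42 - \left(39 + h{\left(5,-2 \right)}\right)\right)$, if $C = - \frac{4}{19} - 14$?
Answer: $\frac{1054290}{19} \approx 55489.0$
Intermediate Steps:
$C = - \frac{270}{19}$ ($C = \left(-4\right) \frac{1}{19} - 14 = - \frac{4}{19} - 14 = - \frac{270}{19} \approx -14.211$)
$h{\left(B,y \right)} = B^{4}$ ($h{\left(B,y \right)} = \left(B 1\right)^{4} = B^{4}$)
$\left(\left(D + C\right) - 32\right) \left(42 - \left(39 + h{\left(5,-2 \right)}\right)\right) = \left(\left(-43 - \frac{270}{19}\right) - 32\right) \left(42 - 664\right) = \left(- \frac{1087}{19} - 32\right) \left(42 - 664\right) = - \frac{1695 \left(42 - 664\right)}{19} = \left(- \frac{1695}{19}\right) \left(-622\right) = \frac{1054290}{19}$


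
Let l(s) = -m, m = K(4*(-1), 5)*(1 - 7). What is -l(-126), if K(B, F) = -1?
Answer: 6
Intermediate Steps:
m = 6 (m = -(1 - 7) = -1*(-6) = 6)
l(s) = -6 (l(s) = -1*6 = -6)
-l(-126) = -1*(-6) = 6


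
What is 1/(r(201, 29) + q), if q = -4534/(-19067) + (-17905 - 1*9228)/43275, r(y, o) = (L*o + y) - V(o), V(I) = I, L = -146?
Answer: -825124425/3351976550411 ≈ -0.00024616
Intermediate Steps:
r(y, o) = y - 147*o (r(y, o) = (-146*o + y) - o = (y - 146*o) - o = y - 147*o)
q = -321136061/825124425 (q = -4534*(-1/19067) + (-17905 - 9228)*(1/43275) = 4534/19067 - 27133*1/43275 = 4534/19067 - 27133/43275 = -321136061/825124425 ≈ -0.38920)
1/(r(201, 29) + q) = 1/((201 - 147*29) - 321136061/825124425) = 1/((201 - 4263) - 321136061/825124425) = 1/(-4062 - 321136061/825124425) = 1/(-3351976550411/825124425) = -825124425/3351976550411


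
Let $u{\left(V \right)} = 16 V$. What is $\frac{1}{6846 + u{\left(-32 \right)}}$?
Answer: $\frac{1}{6334} \approx 0.00015788$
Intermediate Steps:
$\frac{1}{6846 + u{\left(-32 \right)}} = \frac{1}{6846 + 16 \left(-32\right)} = \frac{1}{6846 - 512} = \frac{1}{6334}$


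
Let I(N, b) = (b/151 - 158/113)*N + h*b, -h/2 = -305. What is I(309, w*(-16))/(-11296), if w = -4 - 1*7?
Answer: -915328475/96371824 ≈ -9.4979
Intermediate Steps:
w = -11 (w = -4 - 7 = -11)
h = 610 (h = -2*(-305) = 610)
I(N, b) = 610*b + N*(-158/113 + b/151) (I(N, b) = (b/151 - 158/113)*N + 610*b = (-158/113 + b/151)*N + 610*b = N*(-158/113 + b/151) + 610*b = 610*b + N*(-158/113 + b/151))
I(309, w*(-16))/(-11296) = (610*(-11*(-16)) - 158/113*309 + (1/151)*309*(-11*(-16)))/(-11296) = (610*176 - 48822/113 + (1/151)*309*176)*(-1/11296) = (107360 - 48822/113 + 54384/151)*(-1/11296) = (1830656950/17063)*(-1/11296) = -915328475/96371824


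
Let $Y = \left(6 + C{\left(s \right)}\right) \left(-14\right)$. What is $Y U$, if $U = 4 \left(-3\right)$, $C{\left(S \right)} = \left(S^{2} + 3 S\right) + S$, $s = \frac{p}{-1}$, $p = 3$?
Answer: $504$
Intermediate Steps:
$s = -3$ ($s = \frac{3}{-1} = 3 \left(-1\right) = -3$)
$C{\left(S \right)} = S^{2} + 4 S$
$U = -12$
$Y = -42$ ($Y = \left(6 - 3 \left(4 - 3\right)\right) \left(-14\right) = \left(6 - 3\right) \left(-14\right) = 3 \left(-14\right) = -42$)
$Y U = \left(-42\right) \left(-12\right) = 504$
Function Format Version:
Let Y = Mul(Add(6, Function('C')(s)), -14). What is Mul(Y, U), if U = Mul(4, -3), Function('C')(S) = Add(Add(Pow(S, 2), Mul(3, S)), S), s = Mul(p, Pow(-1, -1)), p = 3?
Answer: 504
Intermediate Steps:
s = -3 (s = Mul(3, Pow(-1, -1)) = Mul(3, -1) = -3)
Function('C')(S) = Add(Pow(S, 2), Mul(4, S))
U = -12
Y = -42 (Y = Mul(Add(6, Mul(-3, Add(4, -3))), -14) = Mul(Add(6, Mul(-3, 1)), -14) = Mul(Add(6, -3), -14) = Mul(3, -14) = -42)
Mul(Y, U) = Mul(-42, -12) = 504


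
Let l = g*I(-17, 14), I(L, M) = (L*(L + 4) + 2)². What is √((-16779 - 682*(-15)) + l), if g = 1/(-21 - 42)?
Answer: 2*I*√809053/21 ≈ 85.664*I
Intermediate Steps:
I(L, M) = (2 + L*(4 + L))² (I(L, M) = (L*(4 + L) + 2)² = (2 + L*(4 + L))²)
g = -1/63 (g = 1/(-63) = -1/63 ≈ -0.015873)
l = -49729/63 (l = -(2 + (-17)² + 4*(-17))²/63 = -(2 + 289 - 68)²/63 = -1/63*223² = -1/63*49729 = -49729/63 ≈ -789.35)
√((-16779 - 682*(-15)) + l) = √((-16779 - 682*(-15)) - 49729/63) = √((-16779 + 10230) - 49729/63) = √(-6549 - 49729/63) = √(-462316/63) = 2*I*√809053/21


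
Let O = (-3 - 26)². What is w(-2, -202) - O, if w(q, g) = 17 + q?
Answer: -826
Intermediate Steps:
O = 841 (O = (-29)² = 841)
w(-2, -202) - O = (17 - 2) - 1*841 = 15 - 841 = -826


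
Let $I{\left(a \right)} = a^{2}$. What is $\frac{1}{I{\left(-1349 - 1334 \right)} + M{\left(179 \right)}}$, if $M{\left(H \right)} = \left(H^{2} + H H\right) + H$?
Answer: $\frac{1}{7262750} \approx 1.3769 \cdot 10^{-7}$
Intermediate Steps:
$M{\left(H \right)} = H + 2 H^{2}$ ($M{\left(H \right)} = \left(H^{2} + H^{2}\right) + H = 2 H^{2} + H = H + 2 H^{2}$)
$\frac{1}{I{\left(-1349 - 1334 \right)} + M{\left(179 \right)}} = \frac{1}{\left(-1349 - 1334\right)^{2} + 179 \left(1 + 2 \cdot 179\right)} = \frac{1}{\left(-1349 - 1334\right)^{2} + 179 \left(1 + 358\right)} = \frac{1}{\left(-2683\right)^{2} + 179 \cdot 359} = \frac{1}{7198489 + 64261} = \frac{1}{7262750}$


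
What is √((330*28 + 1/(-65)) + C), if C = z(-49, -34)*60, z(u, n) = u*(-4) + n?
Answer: 7*√1634815/65 ≈ 137.70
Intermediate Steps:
z(u, n) = n - 4*u (z(u, n) = -4*u + n = n - 4*u)
C = 9720 (C = (-34 - 4*(-49))*60 = (-34 + 196)*60 = 162*60 = 9720)
√((330*28 + 1/(-65)) + C) = √((330*28 + 1/(-65)) + 9720) = √((9240 - 1/65) + 9720) = √(600599/65 + 9720) = √(1232399/65) = 7*√1634815/65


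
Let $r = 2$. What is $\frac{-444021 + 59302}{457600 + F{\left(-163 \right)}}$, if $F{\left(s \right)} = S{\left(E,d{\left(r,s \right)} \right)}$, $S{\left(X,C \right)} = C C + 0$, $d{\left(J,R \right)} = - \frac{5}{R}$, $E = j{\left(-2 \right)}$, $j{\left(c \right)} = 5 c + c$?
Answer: $- \frac{10221599111}{12157974425} \approx -0.84073$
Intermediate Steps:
$j{\left(c \right)} = 6 c$
$E = -12$ ($E = 6 \left(-2\right) = -12$)
$S{\left(X,C \right)} = C^{2}$ ($S{\left(X,C \right)} = C^{2} + 0 = C^{2}$)
$F{\left(s \right)} = \frac{25}{s^{2}}$ ($F{\left(s \right)} = \left(- \frac{5}{s}\right)^{2} = \frac{25}{s^{2}}$)
$\frac{-444021 + 59302}{457600 + F{\left(-163 \right)}} = \frac{-444021 + 59302}{457600 + \frac{25}{26569}} = - \frac{384719}{457600 + 25 \cdot \frac{1}{26569}} = - \frac{384719}{457600 + \frac{25}{26569}} = - \frac{384719}{\frac{12157974425}{26569}} = \left(-384719\right) \frac{26569}{12157974425} = - \frac{10221599111}{12157974425}$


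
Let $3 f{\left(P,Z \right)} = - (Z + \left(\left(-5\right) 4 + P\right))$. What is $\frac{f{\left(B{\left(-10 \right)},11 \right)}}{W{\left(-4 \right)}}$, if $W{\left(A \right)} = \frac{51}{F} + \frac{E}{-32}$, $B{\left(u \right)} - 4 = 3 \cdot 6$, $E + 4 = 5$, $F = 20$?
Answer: $- \frac{160}{93} \approx -1.7204$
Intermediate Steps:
$E = 1$ ($E = -4 + 5 = 1$)
$B{\left(u \right)} = 22$ ($B{\left(u \right)} = 4 + 3 \cdot 6 = 4 + 18 = 22$)
$f{\left(P,Z \right)} = \frac{20}{3} - \frac{P}{3} - \frac{Z}{3}$ ($f{\left(P,Z \right)} = \frac{\left(-1\right) \left(Z + \left(\left(-5\right) 4 + P\right)\right)}{3} = \frac{\left(-1\right) \left(Z + \left(-20 + P\right)\right)}{3} = \frac{\left(-1\right) \left(-20 + P + Z\right)}{3} = \frac{20 - P - Z}{3} = \frac{20}{3} - \frac{P}{3} - \frac{Z}{3}$)
$W{\left(A \right)} = \frac{403}{160}$ ($W{\left(A \right)} = \frac{51}{20} + 1 \frac{1}{-32} = 51 \cdot \frac{1}{20} + 1 \left(- \frac{1}{32}\right) = \frac{51}{20} - \frac{1}{32} = \frac{403}{160}$)
$\frac{f{\left(B{\left(-10 \right)},11 \right)}}{W{\left(-4 \right)}} = \frac{\frac{20}{3} - \frac{22}{3} - \frac{11}{3}}{\frac{403}{160}} = \left(\frac{20}{3} - \frac{22}{3} - \frac{11}{3}\right) \frac{160}{403} = \left(- \frac{13}{3}\right) \frac{160}{403} = - \frac{160}{93}$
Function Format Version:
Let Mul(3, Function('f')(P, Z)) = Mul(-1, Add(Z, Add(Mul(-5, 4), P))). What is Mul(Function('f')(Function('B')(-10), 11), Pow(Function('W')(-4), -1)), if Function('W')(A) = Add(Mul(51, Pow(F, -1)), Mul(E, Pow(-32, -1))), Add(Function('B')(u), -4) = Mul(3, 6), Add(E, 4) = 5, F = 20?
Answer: Rational(-160, 93) ≈ -1.7204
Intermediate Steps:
E = 1 (E = Add(-4, 5) = 1)
Function('B')(u) = 22 (Function('B')(u) = Add(4, Mul(3, 6)) = Add(4, 18) = 22)
Function('f')(P, Z) = Add(Rational(20, 3), Mul(Rational(-1, 3), P), Mul(Rational(-1, 3), Z)) (Function('f')(P, Z) = Mul(Rational(1, 3), Mul(-1, Add(Z, Add(Mul(-5, 4), P)))) = Mul(Rational(1, 3), Mul(-1, Add(Z, Add(-20, P)))) = Mul(Rational(1, 3), Mul(-1, Add(-20, P, Z))) = Mul(Rational(1, 3), Add(20, Mul(-1, P), Mul(-1, Z))) = Add(Rational(20, 3), Mul(Rational(-1, 3), P), Mul(Rational(-1, 3), Z)))
Function('W')(A) = Rational(403, 160) (Function('W')(A) = Add(Mul(51, Pow(20, -1)), Mul(1, Pow(-32, -1))) = Add(Mul(51, Rational(1, 20)), Mul(1, Rational(-1, 32))) = Add(Rational(51, 20), Rational(-1, 32)) = Rational(403, 160))
Mul(Function('f')(Function('B')(-10), 11), Pow(Function('W')(-4), -1)) = Mul(Add(Rational(20, 3), Mul(Rational(-1, 3), 22), Mul(Rational(-1, 3), 11)), Pow(Rational(403, 160), -1)) = Mul(Add(Rational(20, 3), Rational(-22, 3), Rational(-11, 3)), Rational(160, 403)) = Mul(Rational(-13, 3), Rational(160, 403)) = Rational(-160, 93)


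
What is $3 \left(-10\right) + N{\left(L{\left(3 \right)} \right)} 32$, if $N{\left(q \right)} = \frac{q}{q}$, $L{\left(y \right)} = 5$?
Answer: $2$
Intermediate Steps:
$N{\left(q \right)} = 1$
$3 \left(-10\right) + N{\left(L{\left(3 \right)} \right)} 32 = 3 \left(-10\right) + 1 \cdot 32 = -30 + 32 = 2$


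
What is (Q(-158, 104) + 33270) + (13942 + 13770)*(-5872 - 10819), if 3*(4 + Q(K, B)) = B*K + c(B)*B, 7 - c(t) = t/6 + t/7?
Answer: -29138386826/63 ≈ -4.6251e+8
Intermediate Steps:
c(t) = 7 - 13*t/42 (c(t) = 7 - (t/6 + t/7) = 7 - 13*t/42)
Q(K, B) = -4 + B*K/3 + B*(7 - 13*B/42)/3 (Q(K, B) = -4 + (B*K + (7 - 13*B/42)*B)/3 = -4 + (B*K + B*(7 - 13*B/42))/3 = -4 + (B*K/3 + B*(7 - 13*B/42)/3) = -4 + B*K/3 + B*(7 - 13*B/42)/3)
(Q(-158, 104) + 33270) + (13942 + 13770)*(-5872 - 10819) = ((-4 - 1/126*104*(-294 + 13*104) + (⅓)*104*(-158)) + 33270) + (13942 + 13770)*(-5872 - 10819) = ((-4 - 1/126*104*(-294 + 1352) - 16432/3) + 33270) + 27712*(-16691) = ((-4 - 1/126*104*1058 - 16432/3) + 33270) - 462540992 = ((-4 - 55016/63 - 16432/3) + 33270) - 462540992 = (-400340/63 + 33270) - 462540992 = 1695670/63 - 462540992 = -29138386826/63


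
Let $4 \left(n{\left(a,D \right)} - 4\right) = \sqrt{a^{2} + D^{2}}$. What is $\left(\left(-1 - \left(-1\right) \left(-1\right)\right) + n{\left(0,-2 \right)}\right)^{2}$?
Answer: $\frac{25}{4} \approx 6.25$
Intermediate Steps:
$n{\left(a,D \right)} = 4 + \frac{\sqrt{D^{2} + a^{2}}}{4}$ ($n{\left(a,D \right)} = 4 + \frac{\sqrt{a^{2} + D^{2}}}{4} = 4 + \frac{\sqrt{D^{2} + a^{2}}}{4}$)
$\left(\left(-1 - \left(-1\right) \left(-1\right)\right) + n{\left(0,-2 \right)}\right)^{2} = \left(\left(-1 - \left(-1\right) \left(-1\right)\right) + \left(4 + \frac{\sqrt{\left(-2\right)^{2} + 0^{2}}}{4}\right)\right)^{2} = \left(\left(-1 - 1\right) + \left(4 + \frac{\sqrt{4 + 0}}{4}\right)\right)^{2} = \left(\left(-1 - 1\right) + \left(4 + \frac{\sqrt{4}}{4}\right)\right)^{2} = \left(-2 + \left(4 + \frac{1}{4} \cdot 2\right)\right)^{2} = \left(-2 + \left(4 + \frac{1}{2}\right)\right)^{2} = \left(-2 + \frac{9}{2}\right)^{2} = \left(\frac{5}{2}\right)^{2} = \frac{25}{4}$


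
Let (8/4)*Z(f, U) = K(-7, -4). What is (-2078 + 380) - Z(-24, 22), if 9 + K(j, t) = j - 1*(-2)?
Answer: -1691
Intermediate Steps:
K(j, t) = -7 + j (K(j, t) = -9 + (j - 1*(-2)) = -9 + (j + 2) = -9 + (2 + j) = -7 + j)
Z(f, U) = -7 (Z(f, U) = (-7 - 7)/2 = (½)*(-14) = -7)
(-2078 + 380) - Z(-24, 22) = (-2078 + 380) - 1*(-7) = -1698 + 7 = -1691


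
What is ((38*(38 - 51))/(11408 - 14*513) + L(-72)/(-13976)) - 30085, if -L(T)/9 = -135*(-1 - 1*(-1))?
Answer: -63569852/2113 ≈ -30085.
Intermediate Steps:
L(T) = 0 (L(T) = -(-405)*3*(-1 - 1*(-1)) = -(-405)*3*(-1 + 1) = -(-405)*3*0 = -(-405)*0 = -9*0 = 0)
((38*(38 - 51))/(11408 - 14*513) + L(-72)/(-13976)) - 30085 = ((38*(38 - 51))/(11408 - 14*513) + 0/(-13976)) - 30085 = ((38*(-13))/(11408 - 1*7182) + 0*(-1/13976)) - 30085 = (-494/(11408 - 7182) + 0) - 30085 = (-494/4226 + 0) - 30085 = (-494*1/4226 + 0) - 30085 = (-247/2113 + 0) - 30085 = -247/2113 - 30085 = -63569852/2113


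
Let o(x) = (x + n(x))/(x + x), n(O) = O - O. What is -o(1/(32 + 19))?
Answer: -½ ≈ -0.50000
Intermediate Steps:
n(O) = 0
o(x) = ½ (o(x) = (x + 0)/(x + x) = x/((2*x)) = x*(1/(2*x)) = ½)
-o(1/(32 + 19)) = -1*½ = -½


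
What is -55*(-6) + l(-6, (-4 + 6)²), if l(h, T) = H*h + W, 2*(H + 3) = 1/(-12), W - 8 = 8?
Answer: 1457/4 ≈ 364.25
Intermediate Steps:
W = 16 (W = 8 + 8 = 16)
H = -73/24 (H = -3 + (½)/(-12) = -3 + (½)*(-1/12) = -3 - 1/24 = -73/24 ≈ -3.0417)
l(h, T) = 16 - 73*h/24 (l(h, T) = -73*h/24 + 16 = 16 - 73*h/24)
-55*(-6) + l(-6, (-4 + 6)²) = -55*(-6) + (16 - 73/24*(-6)) = 330 + (16 + 73/4) = 330 + 137/4 = 1457/4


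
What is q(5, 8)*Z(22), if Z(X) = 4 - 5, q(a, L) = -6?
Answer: 6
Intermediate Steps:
Z(X) = -1
q(5, 8)*Z(22) = -6*(-1) = 6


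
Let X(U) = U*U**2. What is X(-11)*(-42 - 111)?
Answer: 203643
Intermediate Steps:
X(U) = U**3
X(-11)*(-42 - 111) = (-11)**3*(-42 - 111) = -1331*(-153) = 203643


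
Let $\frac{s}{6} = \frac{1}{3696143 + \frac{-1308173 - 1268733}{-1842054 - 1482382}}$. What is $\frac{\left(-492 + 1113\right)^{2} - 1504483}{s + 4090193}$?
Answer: $- \frac{6873937802667859934}{25129314311510133319} \approx -0.27354$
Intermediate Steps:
$s = \frac{9973308}{6143796713627}$ ($s = \frac{6}{3696143 + \frac{-1308173 - 1268733}{-1842054 - 1482382}} = \frac{6}{3696143 - \frac{2576906}{-3324436}} = \frac{6}{3696143 - - \frac{1288453}{1662218}} = \frac{6}{3696143 + \frac{1288453}{1662218}} = \frac{6}{\frac{6143796713627}{1662218}} = 6 \cdot \frac{1662218}{6143796713627} = \frac{9973308}{6143796713627} \approx 1.6233 \cdot 10^{-6}$)
$\frac{\left(-492 + 1113\right)^{2} - 1504483}{s + 4090193} = \frac{\left(-492 + 1113\right)^{2} - 1504483}{\frac{9973308}{6143796713627} + 4090193} = \frac{621^{2} - 1504483}{\frac{25129314311510133319}{6143796713627}} = \left(385641 - 1504483\right) \frac{6143796713627}{25129314311510133319} = \left(-1118842\right) \frac{6143796713627}{25129314311510133319} = - \frac{6873937802667859934}{25129314311510133319}$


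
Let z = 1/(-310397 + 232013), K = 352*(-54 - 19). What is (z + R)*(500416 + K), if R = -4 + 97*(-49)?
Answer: -160335256270/71 ≈ -2.2582e+9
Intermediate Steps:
K = -25696 (K = 352*(-73) = -25696)
R = -4757 (R = -4 - 4753 = -4757)
z = -1/78384 (z = 1/(-78384) = -1/78384 ≈ -1.2758e-5)
(z + R)*(500416 + K) = (-1/78384 - 4757)*(500416 - 25696) = -372872689/78384*474720 = -160335256270/71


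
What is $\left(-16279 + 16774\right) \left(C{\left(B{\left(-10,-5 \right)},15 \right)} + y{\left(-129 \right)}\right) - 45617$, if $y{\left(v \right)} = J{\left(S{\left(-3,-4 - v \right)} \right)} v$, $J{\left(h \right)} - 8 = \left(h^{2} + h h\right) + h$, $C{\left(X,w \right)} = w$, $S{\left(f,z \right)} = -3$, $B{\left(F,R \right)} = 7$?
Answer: $-1506857$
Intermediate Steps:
$J{\left(h \right)} = 8 + h + 2 h^{2}$ ($J{\left(h \right)} = 8 + \left(\left(h^{2} + h h\right) + h\right) = 8 + \left(\left(h^{2} + h^{2}\right) + h\right) = 8 + \left(2 h^{2} + h\right) = 8 + \left(h + 2 h^{2}\right) = 8 + h + 2 h^{2}$)
$y{\left(v \right)} = 23 v$ ($y{\left(v \right)} = \left(8 - 3 + 2 \left(-3\right)^{2}\right) v = \left(8 - 3 + 2 \cdot 9\right) v = \left(8 - 3 + 18\right) v = 23 v$)
$\left(-16279 + 16774\right) \left(C{\left(B{\left(-10,-5 \right)},15 \right)} + y{\left(-129 \right)}\right) - 45617 = \left(-16279 + 16774\right) \left(15 + 23 \left(-129\right)\right) - 45617 = 495 \left(15 - 2967\right) - 45617 = 495 \left(-2952\right) - 45617 = -1461240 - 45617 = -1506857$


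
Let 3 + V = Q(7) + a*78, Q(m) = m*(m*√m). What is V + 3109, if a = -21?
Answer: 1468 + 49*√7 ≈ 1597.6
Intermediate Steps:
Q(m) = m^(5/2) (Q(m) = m*m^(3/2) = m^(5/2))
V = -1641 + 49*√7 (V = -3 + (7^(5/2) - 21*78) = -3 + (49*√7 - 1638) = -3 + (-1638 + 49*√7) = -1641 + 49*√7 ≈ -1511.4)
V + 3109 = (-1641 + 49*√7) + 3109 = 1468 + 49*√7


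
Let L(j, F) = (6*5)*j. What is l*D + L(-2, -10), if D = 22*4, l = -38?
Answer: -3404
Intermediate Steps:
L(j, F) = 30*j
D = 88
l*D + L(-2, -10) = -38*88 + 30*(-2) = -3344 - 60 = -3404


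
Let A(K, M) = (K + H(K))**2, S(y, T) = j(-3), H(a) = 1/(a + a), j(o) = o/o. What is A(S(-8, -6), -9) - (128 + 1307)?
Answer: -5731/4 ≈ -1432.8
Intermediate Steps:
j(o) = 1
H(a) = 1/(2*a)
S(y, T) = 1
A(K, M) = (K + 1/(2*K))**2
A(S(-8, -6), -9) - (128 + 1307) = (1 + (1/2)/1)**2 - (128 + 1307) = (1 + (1/2)*1)**2 - 1*1435 = (1 + 1/2)**2 - 1435 = (3/2)**2 - 1435 = 9/4 - 1435 = -5731/4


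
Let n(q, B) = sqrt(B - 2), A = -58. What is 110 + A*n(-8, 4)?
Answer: 110 - 58*sqrt(2) ≈ 27.976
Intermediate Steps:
n(q, B) = sqrt(-2 + B)
110 + A*n(-8, 4) = 110 - 58*sqrt(-2 + 4) = 110 - 58*sqrt(2)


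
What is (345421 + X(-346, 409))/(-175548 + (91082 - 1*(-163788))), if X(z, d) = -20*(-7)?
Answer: 345561/79322 ≈ 4.3564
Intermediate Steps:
X(z, d) = 140
(345421 + X(-346, 409))/(-175548 + (91082 - 1*(-163788))) = (345421 + 140)/(-175548 + (91082 - 1*(-163788))) = 345561/(-175548 + (91082 + 163788)) = 345561/(-175548 + 254870) = 345561/79322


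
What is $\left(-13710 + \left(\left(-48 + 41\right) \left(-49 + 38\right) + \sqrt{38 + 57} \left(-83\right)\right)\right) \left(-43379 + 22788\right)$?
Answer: $280717103 + 1709053 \sqrt{95} \approx 2.9737 \cdot 10^{8}$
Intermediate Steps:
$\left(-13710 + \left(\left(-48 + 41\right) \left(-49 + 38\right) + \sqrt{38 + 57} \left(-83\right)\right)\right) \left(-43379 + 22788\right) = \left(-13710 + \left(\left(-7\right) \left(-11\right) + \sqrt{95} \left(-83\right)\right)\right) \left(-20591\right) = \left(-13710 + \left(77 - 83 \sqrt{95}\right)\right) \left(-20591\right) = \left(-13633 - 83 \sqrt{95}\right) \left(-20591\right) = 280717103 + 1709053 \sqrt{95}$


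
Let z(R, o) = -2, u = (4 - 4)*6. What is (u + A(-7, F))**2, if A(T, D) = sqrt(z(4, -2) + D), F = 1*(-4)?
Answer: -6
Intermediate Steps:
F = -4
u = 0 (u = 0*6 = 0)
A(T, D) = sqrt(-2 + D)
(u + A(-7, F))**2 = (0 + sqrt(-2 - 4))**2 = (0 + sqrt(-6))**2 = (0 + I*sqrt(6))**2 = (I*sqrt(6))**2 = -6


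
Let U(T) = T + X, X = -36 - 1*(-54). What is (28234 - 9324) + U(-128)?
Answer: 18800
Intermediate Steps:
X = 18 (X = -36 + 54 = 18)
U(T) = 18 + T (U(T) = T + 18 = 18 + T)
(28234 - 9324) + U(-128) = (28234 - 9324) + (18 - 128) = 18910 - 110 = 18800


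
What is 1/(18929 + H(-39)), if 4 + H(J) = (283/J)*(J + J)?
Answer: 1/19491 ≈ 5.1306e-5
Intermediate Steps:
H(J) = 562 (H(J) = -4 + (283/J)*(J + J) = -4 + (283/J)*(2*J) = -4 + 566 = 562)
1/(18929 + H(-39)) = 1/(18929 + 562) = 1/19491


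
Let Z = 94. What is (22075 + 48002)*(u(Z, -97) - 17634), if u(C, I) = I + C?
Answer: -1235948049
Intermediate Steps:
u(C, I) = C + I
(22075 + 48002)*(u(Z, -97) - 17634) = (22075 + 48002)*((94 - 97) - 17634) = 70077*(-3 - 17634) = 70077*(-17637) = -1235948049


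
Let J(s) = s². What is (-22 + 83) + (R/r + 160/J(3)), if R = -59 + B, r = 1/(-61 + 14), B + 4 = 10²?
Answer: -14942/9 ≈ -1660.2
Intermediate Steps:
B = 96 (B = -4 + 10² = -4 + 100 = 96)
r = -1/47 (r = 1/(-47) = -1/47 ≈ -0.021277)
R = 37 (R = -59 + 96 = 37)
(-22 + 83) + (R/r + 160/J(3)) = (-22 + 83) + (37/(-1/47) + 160/(3²)) = 61 + (37*(-47) + 160/9) = 61 + (-1739 + 160*(⅑)) = 61 + (-1739 + 160/9) = 61 - 15491/9 = -14942/9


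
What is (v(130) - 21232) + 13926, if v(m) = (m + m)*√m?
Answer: -7306 + 260*√130 ≈ -4341.5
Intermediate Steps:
v(m) = 2*m^(3/2) (v(m) = (2*m)*√m = 2*m^(3/2))
(v(130) - 21232) + 13926 = (2*130^(3/2) - 21232) + 13926 = (2*(130*√130) - 21232) + 13926 = (260*√130 - 21232) + 13926 = (-21232 + 260*√130) + 13926 = -7306 + 260*√130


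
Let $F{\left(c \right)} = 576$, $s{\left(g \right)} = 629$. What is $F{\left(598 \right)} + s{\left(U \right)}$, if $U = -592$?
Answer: $1205$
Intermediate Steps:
$F{\left(598 \right)} + s{\left(U \right)} = 576 + 629 = 1205$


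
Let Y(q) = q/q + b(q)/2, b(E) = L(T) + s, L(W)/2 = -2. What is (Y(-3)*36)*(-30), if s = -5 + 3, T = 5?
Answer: 2160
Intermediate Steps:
L(W) = -4 (L(W) = 2*(-2) = -4)
s = -2
b(E) = -6 (b(E) = -4 - 2 = -6)
Y(q) = -2 (Y(q) = q/q - 6/2 = 1 - 6*½ = 1 - 3 = -2)
(Y(-3)*36)*(-30) = -2*36*(-30) = -72*(-30) = 2160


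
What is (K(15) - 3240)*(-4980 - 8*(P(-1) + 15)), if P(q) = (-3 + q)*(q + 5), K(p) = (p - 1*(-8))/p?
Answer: 241524844/15 ≈ 1.6102e+7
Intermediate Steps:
K(p) = (8 + p)/p (K(p) = (p + 8)/p = (8 + p)/p)
P(q) = (-3 + q)*(5 + q)
(K(15) - 3240)*(-4980 - 8*(P(-1) + 15)) = ((8 + 15)/15 - 3240)*(-4980 - 8*((-15 + (-1)**2 + 2*(-1)) + 15)) = ((1/15)*23 - 3240)*(-4980 - 8*((-15 + 1 - 2) + 15)) = (23/15 - 3240)*(-4980 - 8*(-16 + 15)) = -48577*(-4980 - 8*(-1))/15 = -48577*(-4980 + 8)/15 = -48577/15*(-4972) = 241524844/15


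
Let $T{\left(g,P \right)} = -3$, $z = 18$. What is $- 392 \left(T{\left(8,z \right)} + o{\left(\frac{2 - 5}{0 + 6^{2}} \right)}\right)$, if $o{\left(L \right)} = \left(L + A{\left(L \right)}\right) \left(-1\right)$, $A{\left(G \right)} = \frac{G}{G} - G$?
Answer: $1568$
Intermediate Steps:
$A{\left(G \right)} = 1 - G$
$o{\left(L \right)} = -1$ ($o{\left(L \right)} = \left(L - \left(-1 + L\right)\right) \left(-1\right) = 1 \left(-1\right) = -1$)
$- 392 \left(T{\left(8,z \right)} + o{\left(\frac{2 - 5}{0 + 6^{2}} \right)}\right) = - 392 \left(-3 - 1\right) = \left(-392\right) \left(-4\right) = 1568$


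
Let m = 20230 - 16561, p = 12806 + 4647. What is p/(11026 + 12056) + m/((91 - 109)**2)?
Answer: 5019035/415476 ≈ 12.080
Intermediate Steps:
p = 17453
m = 3669
p/(11026 + 12056) + m/((91 - 109)**2) = 17453/(11026 + 12056) + 3669/((91 - 109)**2) = 17453/23082 + 3669/((-18)**2) = 17453*(1/23082) + 3669/324 = 17453/23082 + 3669*(1/324) = 17453/23082 + 1223/108 = 5019035/415476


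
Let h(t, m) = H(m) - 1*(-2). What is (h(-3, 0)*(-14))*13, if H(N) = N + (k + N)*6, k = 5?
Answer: -5824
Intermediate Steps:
H(N) = 30 + 7*N (H(N) = N + (5 + N)*6 = N + (30 + 6*N) = 30 + 7*N)
h(t, m) = 32 + 7*m (h(t, m) = (30 + 7*m) - 1*(-2) = (30 + 7*m) + 2 = 32 + 7*m)
(h(-3, 0)*(-14))*13 = ((32 + 7*0)*(-14))*13 = ((32 + 0)*(-14))*13 = (32*(-14))*13 = -448*13 = -5824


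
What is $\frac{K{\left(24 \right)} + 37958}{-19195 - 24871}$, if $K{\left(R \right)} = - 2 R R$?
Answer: $- \frac{1673}{2003} \approx -0.83525$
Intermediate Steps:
$K{\left(R \right)} = - 2 R^{2}$
$\frac{K{\left(24 \right)} + 37958}{-19195 - 24871} = \frac{- 2 \cdot 24^{2} + 37958}{-19195 - 24871} = \frac{\left(-2\right) 576 + 37958}{-44066} = \left(-1152 + 37958\right) \left(- \frac{1}{44066}\right) = 36806 \left(- \frac{1}{44066}\right) = - \frac{1673}{2003}$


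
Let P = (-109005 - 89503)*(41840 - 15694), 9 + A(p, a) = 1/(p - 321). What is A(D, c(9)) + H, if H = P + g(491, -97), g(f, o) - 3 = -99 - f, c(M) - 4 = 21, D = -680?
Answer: -5195380954765/1001 ≈ -5.1902e+9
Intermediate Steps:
c(M) = 25 (c(M) = 4 + 21 = 25)
g(f, o) = -96 - f (g(f, o) = 3 + (-99 - f) = -96 - f)
A(p, a) = -9 + 1/(-321 + p) (A(p, a) = -9 + 1/(p - 321) = -9 + 1/(-321 + p))
P = -5190190168 (P = -198508*26146 = -5190190168)
H = -5190190755 (H = -5190190168 + (-96 - 1*491) = -5190190168 + (-96 - 491) = -5190190168 - 587 = -5190190755)
A(D, c(9)) + H = (2890 - 9*(-680))/(-321 - 680) - 5190190755 = (2890 + 6120)/(-1001) - 5190190755 = -1/1001*9010 - 5190190755 = -9010/1001 - 5190190755 = -5195380954765/1001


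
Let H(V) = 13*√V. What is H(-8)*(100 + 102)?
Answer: 5252*I*√2 ≈ 7427.5*I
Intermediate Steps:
H(-8)*(100 + 102) = (13*√(-8))*(100 + 102) = (13*(2*I*√2))*202 = (26*I*√2)*202 = 5252*I*√2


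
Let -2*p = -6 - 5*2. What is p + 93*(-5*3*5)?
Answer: -6967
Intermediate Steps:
p = 8 (p = -(-6 - 5*2)/2 = -(-6 - 10)/2 = -½*(-16) = 8)
p + 93*(-5*3*5) = 8 + 93*(-5*3*5) = 8 + 93*(-15*5) = 8 + 93*(-75) = 8 - 6975 = -6967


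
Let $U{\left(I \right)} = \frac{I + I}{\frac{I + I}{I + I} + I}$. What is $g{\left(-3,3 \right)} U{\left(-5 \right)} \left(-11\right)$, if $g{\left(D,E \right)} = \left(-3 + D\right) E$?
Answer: $495$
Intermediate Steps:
$g{\left(D,E \right)} = E \left(-3 + D\right)$
$U{\left(I \right)} = \frac{2 I}{1 + I}$ ($U{\left(I \right)} = \frac{2 I}{\frac{2 I}{2 I} + I} = \frac{2 I}{2 I \frac{1}{2 I} + I} = \frac{2 I}{1 + I}$)
$g{\left(-3,3 \right)} U{\left(-5 \right)} \left(-11\right) = 3 \left(-3 - 3\right) 2 \left(-5\right) \frac{1}{1 - 5} \left(-11\right) = 3 \left(-6\right) 2 \left(-5\right) \frac{1}{-4} \left(-11\right) = - 18 \cdot 2 \left(-5\right) \left(- \frac{1}{4}\right) \left(-11\right) = \left(-18\right) \frac{5}{2} \left(-11\right) = \left(-45\right) \left(-11\right) = 495$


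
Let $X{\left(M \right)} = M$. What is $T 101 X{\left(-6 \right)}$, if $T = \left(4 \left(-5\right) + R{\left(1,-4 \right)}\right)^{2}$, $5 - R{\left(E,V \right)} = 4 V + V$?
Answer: $-15150$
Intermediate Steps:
$R{\left(E,V \right)} = 5 - 5 V$ ($R{\left(E,V \right)} = 5 - \left(4 V + V\right) = 5 - 5 V$)
$T = 25$ ($T = \left(4 \left(-5\right) + \left(5 - -20\right)\right)^{2} = \left(-20 + \left(5 + 20\right)\right)^{2} = \left(-20 + 25\right)^{2} = 5^{2} = 25$)
$T 101 X{\left(-6 \right)} = 25 \cdot 101 \left(-6\right) = 2525 \left(-6\right) = -15150$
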